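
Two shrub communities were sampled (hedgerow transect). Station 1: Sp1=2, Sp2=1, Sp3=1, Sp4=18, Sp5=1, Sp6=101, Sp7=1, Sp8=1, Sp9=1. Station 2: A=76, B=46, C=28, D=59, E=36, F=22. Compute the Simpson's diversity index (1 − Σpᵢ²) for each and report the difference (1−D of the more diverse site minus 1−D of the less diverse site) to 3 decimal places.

0.458

Station 1: N=127, proportions 0.01575, 0.00787, 0.00787, 0.14173, 0.00787, 0.79528, 0.00787, 0.00787, 0.00787, giving 1−D = 0.34683 (working shown to 5 dp, full precision carried).
Station 2: N=267, proportions 0.28464, 0.17228, 0.10487, 0.22097, 0.13483, 0.0824, giving 1−D = 0.80450.
Difference = |0.34683 − 0.80450| = 0.45767, i.e. 0.458 to 3 decimal places.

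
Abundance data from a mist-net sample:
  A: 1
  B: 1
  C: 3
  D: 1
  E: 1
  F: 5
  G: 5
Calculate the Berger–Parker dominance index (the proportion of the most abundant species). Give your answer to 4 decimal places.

0.2941

Total N = 1+1+3+1+1+5+5 = 17, so the proportions are 0.058824, 0.058824, 0.176471, 0.058824, 0.058824, 0.294118, 0.294118 (working shown to 6 dp, full precision carried).
The largest proportion is 0.294118, i.e. d = 0.2941 to 4 decimal places.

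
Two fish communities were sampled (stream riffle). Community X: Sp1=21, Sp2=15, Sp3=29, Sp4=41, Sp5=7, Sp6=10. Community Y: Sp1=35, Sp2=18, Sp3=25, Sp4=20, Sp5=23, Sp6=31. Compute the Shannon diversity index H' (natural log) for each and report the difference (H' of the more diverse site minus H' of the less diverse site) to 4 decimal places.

Community X: N=123, proportions 0.170732, 0.121951, 0.235772, 0.333333, 0.056911, 0.081301, giving H' = 1.632420 (working shown to 6 dp, full precision carried).
Community Y: N=152, proportions 0.230263, 0.118421, 0.164474, 0.131579, 0.151316, 0.203947, giving H' = 1.764536.
Difference = |1.632420 − 1.764536| = 0.132116, i.e. 0.1321 to 4 decimal places.

0.1321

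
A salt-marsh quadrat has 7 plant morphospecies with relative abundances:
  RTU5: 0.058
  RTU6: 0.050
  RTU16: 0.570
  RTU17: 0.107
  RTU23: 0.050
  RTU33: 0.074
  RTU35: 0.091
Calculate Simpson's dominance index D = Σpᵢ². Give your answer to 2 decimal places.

0.36

D = 0.058² + 0.05² + 0.57² + 0.107² + 0.05² + 0.074² + 0.091² = 0.0034 + 0.0025 + 0.3249 + 0.0114 + 0.0025 + 0.0055 + 0.0083 = 0.3585 (working shown to 4 dp, full precision carried).
To 2 decimal places, D = 0.36.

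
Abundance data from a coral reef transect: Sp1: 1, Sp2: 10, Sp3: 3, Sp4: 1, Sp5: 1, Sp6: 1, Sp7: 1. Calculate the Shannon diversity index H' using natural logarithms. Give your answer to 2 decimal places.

1.43

Total N = 1+10+3+1+1+1+1 = 18, so the proportions are 0.0556, 0.5556, 0.1667, 0.0556, 0.0556, 0.0556, 0.0556 (working shown to 4 dp, full precision carried).
Each pᵢ ln pᵢ term: 0.0556×(-2.8904)=-0.1606, 0.5556×(-0.5878)=-0.3265, 0.1667×(-1.7918)=-0.2986, 0.0556×(-2.8904)=-0.1606, 0.0556×(-2.8904)=-0.1606, 0.0556×(-2.8904)=-0.1606, 0.0556×(-2.8904)=-0.1606.
Sum = -1.4281, so H' = 1.43.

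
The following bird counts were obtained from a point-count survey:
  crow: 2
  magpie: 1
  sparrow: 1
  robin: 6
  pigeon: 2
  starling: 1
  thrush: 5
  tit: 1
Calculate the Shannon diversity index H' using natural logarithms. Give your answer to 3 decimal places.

Total N = 2+1+1+6+2+1+5+1 = 19, so the proportions are 0.10526, 0.05263, 0.05263, 0.31579, 0.10526, 0.05263, 0.26316, 0.05263 (working shown to 5 dp, full precision carried).
Each pᵢ ln pᵢ term: 0.10526×(-2.25129)=-0.23698, 0.05263×(-2.94444)=-0.15497, 0.05263×(-2.94444)=-0.15497, 0.31579×(-1.15268)=-0.36400, 0.10526×(-2.25129)=-0.23698, 0.05263×(-2.94444)=-0.15497, 0.26316×(-1.33500)=-0.35132, 0.05263×(-2.94444)=-0.15497.
Sum = -1.80916, so H' = 1.809.

1.809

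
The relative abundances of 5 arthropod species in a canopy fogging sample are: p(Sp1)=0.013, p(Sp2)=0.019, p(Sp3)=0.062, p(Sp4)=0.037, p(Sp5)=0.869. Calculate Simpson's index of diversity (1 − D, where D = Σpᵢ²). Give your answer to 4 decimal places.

D = 0.013² + 0.019² + 0.062² + 0.037² + 0.869² = 0.000169 + 0.000361 + 0.003844 + 0.001369 + 0.755161 = 0.760904 (working shown to 6 dp, full precision carried).
So 1 − D = 0.239096, i.e. 0.2391 to 4 decimal places.

0.2391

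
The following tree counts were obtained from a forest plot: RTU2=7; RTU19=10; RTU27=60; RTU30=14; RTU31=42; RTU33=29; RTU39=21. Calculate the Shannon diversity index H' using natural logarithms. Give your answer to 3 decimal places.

Total N = 7+10+60+14+42+29+21 = 183, so the proportions are 0.03825, 0.05464, 0.32787, 0.0765, 0.22951, 0.15847, 0.11475 (working shown to 5 dp, full precision carried).
Each pᵢ ln pᵢ term: 0.03825×(-3.26358)=-0.12484, 0.05464×(-2.90690)=-0.15885, 0.32787×(-1.11514)=-0.36562, 0.0765×(-2.57043)=-0.19664, 0.22951×(-1.47182)=-0.33779, 0.15847×(-1.84219)=-0.29193, 0.11475×(-2.16496)=-0.24844.
Sum = -1.72411, so H' = 1.724.

1.724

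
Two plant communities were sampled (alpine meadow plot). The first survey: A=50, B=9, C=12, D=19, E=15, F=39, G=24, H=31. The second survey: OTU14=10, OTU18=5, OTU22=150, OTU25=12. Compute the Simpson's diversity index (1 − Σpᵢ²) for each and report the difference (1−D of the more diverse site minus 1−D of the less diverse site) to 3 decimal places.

The first survey: N=199, proportions 0.25126, 0.04523, 0.0603, 0.09548, 0.07538, 0.19598, 0.1206, 0.15578, giving 1−D = 0.83917 (working shown to 5 dp, full precision carried).
The second survey: N=177, proportions 0.0565, 0.02825, 0.84746, 0.0678, giving 1−D = 0.27323.
Difference = |0.83917 − 0.27323| = 0.56594, i.e. 0.566 to 3 decimal places.

0.566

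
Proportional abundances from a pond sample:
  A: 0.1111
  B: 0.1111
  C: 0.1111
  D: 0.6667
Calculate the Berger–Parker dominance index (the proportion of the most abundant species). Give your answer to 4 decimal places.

0.6667

The largest proportion is 0.6667, i.e. d = 0.6667 to 4 decimal places.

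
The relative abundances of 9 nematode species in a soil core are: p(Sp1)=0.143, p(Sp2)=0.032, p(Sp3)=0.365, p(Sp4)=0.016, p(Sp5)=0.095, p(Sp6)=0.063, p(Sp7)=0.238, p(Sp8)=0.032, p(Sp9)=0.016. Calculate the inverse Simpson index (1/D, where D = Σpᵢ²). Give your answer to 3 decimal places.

4.427

D = 0.143² + 0.032² + 0.365² + 0.016² + 0.095² + 0.063² + 0.238² + 0.032² + 0.016² = 0.0204490 + 0.0010240 + 0.1332250 + 0.0002560 + 0.0090250 + 0.0039690 + 0.0566440 + 0.0010240 + 0.0002560 = 0.2258720 (working shown to 7 dp, full precision carried).
So 1/D = 4.42729, i.e. 4.427 to 3 decimal places.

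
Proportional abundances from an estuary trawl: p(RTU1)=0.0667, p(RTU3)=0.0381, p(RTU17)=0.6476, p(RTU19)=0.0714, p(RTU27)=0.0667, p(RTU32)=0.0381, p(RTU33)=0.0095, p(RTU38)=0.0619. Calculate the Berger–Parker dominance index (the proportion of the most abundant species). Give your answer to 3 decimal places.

0.648

The largest proportion is 0.6476, i.e. d = 0.648 to 3 decimal places.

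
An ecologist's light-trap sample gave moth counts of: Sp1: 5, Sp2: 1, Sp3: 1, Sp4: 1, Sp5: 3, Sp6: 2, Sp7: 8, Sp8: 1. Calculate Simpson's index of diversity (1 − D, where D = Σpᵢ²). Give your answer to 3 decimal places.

Total N = 5+1+1+1+3+2+8+1 = 22, so the proportions are 0.22727, 0.04545, 0.04545, 0.04545, 0.13636, 0.09091, 0.36364, 0.04545 (working shown to 5 dp, full precision carried).
D = 0.22727² + 0.04545² + 0.04545² + 0.04545² + 0.13636² + 0.09091² + 0.36364² + 0.04545² = 0.05165 + 0.00207 + 0.00207 + 0.00207 + 0.01860 + 0.00826 + 0.13223 + 0.00207 = 0.21901.
So 1 − D = 0.78099, i.e. 0.781 to 3 decimal places.

0.781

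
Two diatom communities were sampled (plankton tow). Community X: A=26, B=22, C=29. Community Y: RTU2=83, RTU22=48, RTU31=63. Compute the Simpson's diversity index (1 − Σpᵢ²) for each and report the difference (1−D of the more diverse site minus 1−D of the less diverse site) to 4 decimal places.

0.0122

Community X: N=77, proportions 0.3376623, 0.2857143, 0.3766234, giving 1−D = 0.6625063 (working shown to 7 dp, full precision carried).
Community Y: N=194, proportions 0.4278351, 0.2474227, 0.3247423, giving 1−D = 0.6502816.
Difference = |0.6625063 − 0.6502816| = 0.0122247, i.e. 0.0122 to 4 decimal places.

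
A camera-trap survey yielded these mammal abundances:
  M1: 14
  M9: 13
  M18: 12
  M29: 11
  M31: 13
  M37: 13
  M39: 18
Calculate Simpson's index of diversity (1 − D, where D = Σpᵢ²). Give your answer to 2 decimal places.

0.85

Total N = 14+13+12+11+13+13+18 = 94, so the proportions are 0.1489, 0.1383, 0.1277, 0.117, 0.1383, 0.1383, 0.1915 (working shown to 4 dp, full precision carried).
D = 0.1489² + 0.1383² + 0.1277² + 0.117² + 0.1383² + 0.1383² + 0.1915² = 0.0222 + 0.0191 + 0.0163 + 0.0137 + 0.0191 + 0.0191 + 0.0367 = 0.1462.
So 1 − D = 0.8538, i.e. 0.85 to 2 decimal places.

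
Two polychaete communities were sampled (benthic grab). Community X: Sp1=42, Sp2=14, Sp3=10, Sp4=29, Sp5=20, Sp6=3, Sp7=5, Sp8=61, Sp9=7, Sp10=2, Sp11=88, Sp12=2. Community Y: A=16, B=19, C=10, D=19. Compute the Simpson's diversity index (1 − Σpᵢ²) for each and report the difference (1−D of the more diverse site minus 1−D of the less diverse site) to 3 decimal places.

0.078

Community X: N=283, proportions 0.1484099, 0.04947, 0.0353357, 0.1024735, 0.0706714, 0.0106007, 0.0176678, 0.2155477, 0.024735, 0.0070671, 0.3109541, 0.0070671, giving 1−D = 0.8144939 (working shown to 7 dp, full precision carried).
Community Y: N=64, proportions 0.25, 0.296875, 0.15625, 0.296875, giving 1−D = 0.7368164.
Difference = |0.8144939 − 0.7368164| = 0.0776775, i.e. 0.078 to 3 decimal places.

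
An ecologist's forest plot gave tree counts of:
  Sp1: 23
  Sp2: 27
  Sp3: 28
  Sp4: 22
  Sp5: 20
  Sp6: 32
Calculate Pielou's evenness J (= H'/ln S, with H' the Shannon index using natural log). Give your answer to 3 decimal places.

Total N = 23+27+28+22+20+32 = 152, so the proportions are 0.15132, 0.17763, 0.18421, 0.14474, 0.13158, 0.21053 (working shown to 5 dp, full precision carried).
H' = −Σ pᵢ ln pᵢ = −((-0.28574) + (-0.30696) + (-0.31162) + (-0.27975) + (-0.26686) + (-0.32803)) = 1.77897.
With S = 6 species, ln S = 1.79176, so J = 1.77897/1.79176 = 0.99286, i.e. 0.993 to 3 decimal places.

0.993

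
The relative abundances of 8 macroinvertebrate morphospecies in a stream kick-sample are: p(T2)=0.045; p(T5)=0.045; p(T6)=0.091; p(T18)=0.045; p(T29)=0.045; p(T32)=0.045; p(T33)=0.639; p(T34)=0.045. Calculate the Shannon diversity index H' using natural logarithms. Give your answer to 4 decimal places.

Each pᵢ ln pᵢ term (working shown to 6 dp, full precision carried): 0.045×(-3.101093)=-0.139549, 0.045×(-3.101093)=-0.139549, 0.091×(-2.396896)=-0.218118, 0.045×(-3.101093)=-0.139549, 0.045×(-3.101093)=-0.139549, 0.045×(-3.101093)=-0.139549, 0.639×(-0.447851)=-0.286177, 0.045×(-3.101093)=-0.139549.
Sum = -1.341589, so H' = 1.3416.

1.3416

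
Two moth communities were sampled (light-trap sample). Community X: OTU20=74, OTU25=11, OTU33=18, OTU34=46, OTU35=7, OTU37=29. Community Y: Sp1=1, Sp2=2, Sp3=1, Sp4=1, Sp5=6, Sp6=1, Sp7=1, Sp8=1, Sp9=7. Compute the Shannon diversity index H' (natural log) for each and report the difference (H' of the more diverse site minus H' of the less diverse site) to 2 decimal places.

0.30

Community X: N=185, proportions 0.4, 0.05946, 0.0973, 0.24865, 0.03784, 0.15676, giving H' = 1.52146 (working shown to 5 dp, full precision carried).
Community Y: N=21, proportions 0.04762, 0.09524, 0.04762, 0.04762, 0.28571, 0.04762, 0.04762, 0.04762, 0.33333, giving H' = 1.81794.
Difference = |1.52146 − 1.81794| = 0.29648, i.e. 0.30 to 2 decimal places.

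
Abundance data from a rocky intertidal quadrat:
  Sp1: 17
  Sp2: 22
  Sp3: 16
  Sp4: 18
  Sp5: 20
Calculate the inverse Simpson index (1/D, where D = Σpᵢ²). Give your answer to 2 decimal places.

Total N = 17+22+16+18+20 = 93, so the proportions are 0.182796, 0.236559, 0.172043, 0.193548, 0.215054 (working shown to 6 dp, full precision carried).
D = 0.182796² + 0.236559² + 0.172043² + 0.193548² + 0.215054² = 0.033414 + 0.055960 + 0.029599 + 0.037461 + 0.046248 = 0.202682.
So 1/D = 4.9338, i.e. 4.93 to 2 decimal places.

4.93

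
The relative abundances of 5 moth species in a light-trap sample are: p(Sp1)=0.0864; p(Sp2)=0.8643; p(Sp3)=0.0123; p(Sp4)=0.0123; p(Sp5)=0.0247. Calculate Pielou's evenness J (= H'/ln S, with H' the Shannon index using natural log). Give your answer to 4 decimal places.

0.3338

H' = −Σ pᵢ ln pᵢ = −((-0.211574) + (-0.126045) + (-0.054097) + (-0.054097) + (-0.091414)) = 0.537227 (working shown to 6 dp, full precision carried).
With S = 5 species, ln S = 1.609438, so J = 0.537227/1.609438 = 0.333798, i.e. 0.3338 to 4 decimal places.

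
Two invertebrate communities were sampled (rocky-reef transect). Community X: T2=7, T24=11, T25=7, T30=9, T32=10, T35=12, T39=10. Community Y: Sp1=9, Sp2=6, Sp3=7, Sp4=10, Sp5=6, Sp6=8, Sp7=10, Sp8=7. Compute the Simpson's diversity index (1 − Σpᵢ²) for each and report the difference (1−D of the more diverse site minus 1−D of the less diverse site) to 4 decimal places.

Community X: N=66, proportions 0.106061, 0.166667, 0.106061, 0.136364, 0.151515, 0.181818, 0.151515, giving 1−D = 0.852158 (working shown to 6 dp, full precision carried).
Community Y: N=63, proportions 0.142857, 0.095238, 0.111111, 0.15873, 0.095238, 0.126984, 0.15873, 0.111111, giving 1−D = 0.870244.
Difference = |0.852158 − 0.870244| = 0.018086, i.e. 0.0181 to 4 decimal places.

0.0181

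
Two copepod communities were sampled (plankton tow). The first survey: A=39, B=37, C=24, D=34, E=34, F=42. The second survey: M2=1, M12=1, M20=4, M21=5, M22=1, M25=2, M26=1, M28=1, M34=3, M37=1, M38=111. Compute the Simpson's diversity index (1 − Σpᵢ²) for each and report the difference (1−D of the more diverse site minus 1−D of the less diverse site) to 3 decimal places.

The first survey: N=210, proportions 0.18571, 0.17619, 0.11429, 0.1619, 0.1619, 0.2, giving 1−D = 0.82898 (working shown to 5 dp, full precision carried).
The second survey: N=131, proportions 0.00763, 0.00763, 0.03053, 0.03817, 0.00763, 0.01527, 0.00763, 0.00763, 0.0229, 0.00763, 0.84733, giving 1−D = 0.27854.
Difference = |0.82898 − 0.27854| = 0.55044, i.e. 0.550 to 3 decimal places.

0.550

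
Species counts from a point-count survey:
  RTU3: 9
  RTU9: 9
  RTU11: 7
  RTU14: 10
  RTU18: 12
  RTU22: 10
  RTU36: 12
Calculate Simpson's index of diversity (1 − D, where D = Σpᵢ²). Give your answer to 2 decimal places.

Total N = 9+9+7+10+12+10+12 = 69, so the proportions are 0.1304, 0.1304, 0.1014, 0.1449, 0.1739, 0.1449, 0.1739 (working shown to 4 dp, full precision carried).
D = 0.1304² + 0.1304² + 0.1014² + 0.1449² + 0.1739² + 0.1449² + 0.1739² = 0.0170 + 0.0170 + 0.0103 + 0.0210 + 0.0302 + 0.0210 + 0.0302 = 0.1468.
So 1 − D = 0.8532, i.e. 0.85 to 2 decimal places.

0.85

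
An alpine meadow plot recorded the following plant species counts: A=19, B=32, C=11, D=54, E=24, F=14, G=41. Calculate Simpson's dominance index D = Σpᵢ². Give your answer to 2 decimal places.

Total N = 19+32+11+54+24+14+41 = 195, so the proportions are 0.0974, 0.1641, 0.0564, 0.2769, 0.1231, 0.0718, 0.2103 (working shown to 4 dp, full precision carried).
D = 0.0974² + 0.1641² + 0.0564² + 0.2769² + 0.1231² + 0.0718² + 0.2103² = 0.0095 + 0.0269 + 0.0032 + 0.0767 + 0.0151 + 0.0052 + 0.0442 = 0.1808.
To 2 decimal places, D = 0.18.

0.18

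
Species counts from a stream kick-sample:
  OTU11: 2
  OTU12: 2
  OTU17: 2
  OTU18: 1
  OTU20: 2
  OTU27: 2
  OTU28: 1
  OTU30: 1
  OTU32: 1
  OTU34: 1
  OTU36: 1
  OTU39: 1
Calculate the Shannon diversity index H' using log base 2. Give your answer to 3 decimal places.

3.499

Total N = 2+2+2+1+2+2+1+1+1+1+1+1 = 17, so the proportions are 0.11765, 0.11765, 0.11765, 0.05882, 0.11765, 0.11765, 0.05882, 0.05882, 0.05882, 0.05882, 0.05882, 0.05882 (working shown to 5 dp, full precision carried).
Each pᵢ log₂ pᵢ term: 0.11765×(-3.08746)=-0.36323, 0.11765×(-3.08746)=-0.36323, 0.11765×(-3.08746)=-0.36323, 0.05882×(-4.08746)=-0.24044, 0.11765×(-3.08746)=-0.36323, 0.11765×(-3.08746)=-0.36323, 0.05882×(-4.08746)=-0.24044, 0.05882×(-4.08746)=-0.24044, 0.05882×(-4.08746)=-0.24044, 0.05882×(-4.08746)=-0.24044, 0.05882×(-4.08746)=-0.24044, 0.05882×(-4.08746)=-0.24044.
Sum = -3.49923, so H' = 3.499.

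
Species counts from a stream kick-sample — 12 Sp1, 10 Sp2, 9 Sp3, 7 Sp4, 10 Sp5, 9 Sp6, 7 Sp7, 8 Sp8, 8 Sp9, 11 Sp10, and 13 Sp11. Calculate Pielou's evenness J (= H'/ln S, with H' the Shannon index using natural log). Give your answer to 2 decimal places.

0.99

Total N = 12+10+9+7+10+9+7+8+8+11+13 = 104, so the proportions are 0.1154, 0.0962, 0.0865, 0.0673, 0.0962, 0.0865, 0.0673, 0.0769, 0.0769, 0.1058, 0.125 (working shown to 4 dp, full precision carried).
H' = −Σ pᵢ ln pᵢ = −((-0.2492) + (-0.2252) + (-0.2118) + (-0.1816) + (-0.2252) + (-0.2118) + (-0.1816) + (-0.1973) + (-0.1973) + (-0.2376) + (-0.2599)) = 2.3785.
With S = 11 species, ln S = 2.3979, so J = 2.3785/2.3979 = 0.9919, i.e. 0.99 to 2 decimal places.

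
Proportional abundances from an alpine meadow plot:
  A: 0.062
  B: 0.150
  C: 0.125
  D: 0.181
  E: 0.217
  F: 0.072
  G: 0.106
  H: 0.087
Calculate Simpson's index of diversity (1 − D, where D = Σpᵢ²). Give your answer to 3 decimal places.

D = 0.062² + 0.15² + 0.125² + 0.181² + 0.217² + 0.072² + 0.106² + 0.087² = 0.00384 + 0.02250 + 0.01562 + 0.03276 + 0.04709 + 0.00518 + 0.01124 + 0.00757 = 0.14581 (working shown to 5 dp, full precision carried).
So 1 − D = 0.85419, i.e. 0.854 to 3 decimal places.

0.854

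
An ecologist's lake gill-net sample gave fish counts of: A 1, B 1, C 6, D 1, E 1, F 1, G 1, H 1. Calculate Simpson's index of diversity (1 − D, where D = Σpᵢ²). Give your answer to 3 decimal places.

Total N = 1+1+6+1+1+1+1+1 = 13, so the proportions are 0.07692, 0.07692, 0.46154, 0.07692, 0.07692, 0.07692, 0.07692, 0.07692 (working shown to 5 dp, full precision carried).
D = 0.07692² + 0.07692² + 0.46154² + 0.07692² + 0.07692² + 0.07692² + 0.07692² + 0.07692² = 0.00592 + 0.00592 + 0.21302 + 0.00592 + 0.00592 + 0.00592 + 0.00592 + 0.00592 = 0.25444.
So 1 − D = 0.74556, i.e. 0.746 to 3 decimal places.

0.746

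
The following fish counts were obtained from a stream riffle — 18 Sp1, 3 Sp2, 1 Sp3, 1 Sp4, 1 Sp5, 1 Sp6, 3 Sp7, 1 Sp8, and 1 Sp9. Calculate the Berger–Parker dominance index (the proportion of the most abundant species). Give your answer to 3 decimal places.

Total N = 18+3+1+1+1+1+3+1+1 = 30, so the proportions are 0.6, 0.1, 0.03333, 0.03333, 0.03333, 0.03333, 0.1, 0.03333, 0.03333 (working shown to 5 dp, full precision carried).
The largest proportion is 0.6, i.e. d = 0.600 to 3 decimal places.

0.600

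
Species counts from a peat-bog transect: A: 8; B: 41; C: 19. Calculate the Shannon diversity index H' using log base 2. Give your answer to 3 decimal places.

Total N = 8+41+19 = 68, so the proportions are 0.11765, 0.60294, 0.27941 (working shown to 5 dp, full precision carried).
Each pᵢ log₂ pᵢ term: 0.11765×(-3.08746)=-0.36323, 0.60294×(-0.72991)=-0.44009, 0.27941×(-1.83954)=-0.51399.
Sum = -1.31731, so H' = 1.317.

1.317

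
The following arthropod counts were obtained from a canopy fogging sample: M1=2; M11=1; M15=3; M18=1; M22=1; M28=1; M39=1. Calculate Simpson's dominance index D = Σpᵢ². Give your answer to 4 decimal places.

Total N = 2+1+3+1+1+1+1 = 10, so the proportions are 0.2, 0.1, 0.3, 0.1, 0.1, 0.1, 0.1 (working shown to 6 dp, full precision carried).
D = 0.2² + 0.1² + 0.3² + 0.1² + 0.1² + 0.1² + 0.1² = 0.040000 + 0.010000 + 0.090000 + 0.010000 + 0.010000 + 0.010000 + 0.010000 = 0.180000.
To 4 decimal places, D = 0.1800.

0.1800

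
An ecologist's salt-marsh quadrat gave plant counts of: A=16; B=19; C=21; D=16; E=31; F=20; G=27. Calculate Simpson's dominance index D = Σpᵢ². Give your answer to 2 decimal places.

0.15

Total N = 16+19+21+16+31+20+27 = 150, so the proportions are 0.1067, 0.1267, 0.14, 0.1067, 0.2067, 0.1333, 0.18 (working shown to 4 dp, full precision carried).
D = 0.1067² + 0.1267² + 0.14² + 0.1067² + 0.2067² + 0.1333² + 0.18² = 0.0114 + 0.0160 + 0.0196 + 0.0114 + 0.0427 + 0.0178 + 0.0324 = 0.1513.
To 2 decimal places, D = 0.15.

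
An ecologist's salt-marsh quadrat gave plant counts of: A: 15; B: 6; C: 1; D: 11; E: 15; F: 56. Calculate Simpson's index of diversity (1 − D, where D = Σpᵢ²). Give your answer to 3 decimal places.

0.654

Total N = 15+6+1+11+15+56 = 104, so the proportions are 0.14423, 0.05769, 0.00962, 0.10577, 0.14423, 0.53846 (working shown to 5 dp, full precision carried).
D = 0.14423² + 0.05769² + 0.00962² + 0.10577² + 0.14423² + 0.53846² = 0.02080 + 0.00333 + 0.00009 + 0.01119 + 0.02080 + 0.28994 = 0.34615.
So 1 − D = 0.65385, i.e. 0.654 to 3 decimal places.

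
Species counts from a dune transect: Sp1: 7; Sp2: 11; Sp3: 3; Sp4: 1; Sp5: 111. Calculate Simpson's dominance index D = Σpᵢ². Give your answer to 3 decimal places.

0.707

Total N = 7+11+3+1+111 = 133, so the proportions are 0.05263, 0.08271, 0.02256, 0.00752, 0.83459 (working shown to 5 dp, full precision carried).
D = 0.05263² + 0.08271² + 0.02256² + 0.00752² + 0.83459² = 0.00277 + 0.00684 + 0.00051 + 0.00006 + 0.69653 = 0.70671.
To 3 decimal places, D = 0.707.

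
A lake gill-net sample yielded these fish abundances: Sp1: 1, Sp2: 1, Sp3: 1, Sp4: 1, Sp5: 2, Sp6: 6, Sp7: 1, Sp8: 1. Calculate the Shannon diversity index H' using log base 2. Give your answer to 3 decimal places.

2.557

Total N = 1+1+1+1+2+6+1+1 = 14, so the proportions are 0.07143, 0.07143, 0.07143, 0.07143, 0.14286, 0.42857, 0.07143, 0.07143 (working shown to 5 dp, full precision carried).
Each pᵢ log₂ pᵢ term: 0.07143×(-3.80735)=-0.27195, 0.07143×(-3.80735)=-0.27195, 0.07143×(-3.80735)=-0.27195, 0.07143×(-3.80735)=-0.27195, 0.14286×(-2.80735)=-0.40105, 0.42857×(-1.22239)=-0.52388, 0.07143×(-3.80735)=-0.27195, 0.07143×(-3.80735)=-0.27195.
Sum = -2.55666, so H' = 2.557.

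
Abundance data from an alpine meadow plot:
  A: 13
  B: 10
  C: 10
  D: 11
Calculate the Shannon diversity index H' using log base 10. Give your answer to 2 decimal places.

0.60

Total N = 13+10+10+11 = 44, so the proportions are 0.2955, 0.2273, 0.2273, 0.25 (working shown to 4 dp, full precision carried).
Each pᵢ log₁₀ pᵢ term: 0.2955×(-0.5295)=-0.1564, 0.2273×(-0.6435)=-0.1462, 0.2273×(-0.6435)=-0.1462, 0.25×(-0.6021)=-0.1505.
Sum = -0.5994, so H' = 0.60.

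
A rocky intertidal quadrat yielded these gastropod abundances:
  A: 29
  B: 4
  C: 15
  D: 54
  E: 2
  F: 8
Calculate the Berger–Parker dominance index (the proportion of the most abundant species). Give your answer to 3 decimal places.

0.482

Total N = 29+4+15+54+2+8 = 112, so the proportions are 0.25893, 0.03571, 0.13393, 0.48214, 0.01786, 0.07143 (working shown to 5 dp, full precision carried).
The largest proportion is 0.48214, i.e. d = 0.482 to 3 decimal places.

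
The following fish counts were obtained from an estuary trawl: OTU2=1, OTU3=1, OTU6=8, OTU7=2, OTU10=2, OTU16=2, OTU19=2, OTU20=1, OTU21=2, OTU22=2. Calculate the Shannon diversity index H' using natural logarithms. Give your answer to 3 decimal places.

2.051

Total N = 1+1+8+2+2+2+2+1+2+2 = 23, so the proportions are 0.04348, 0.04348, 0.34783, 0.08696, 0.08696, 0.08696, 0.08696, 0.04348, 0.08696, 0.08696 (working shown to 5 dp, full precision carried).
Each pᵢ ln pᵢ term: 0.04348×(-3.13549)=-0.13633, 0.04348×(-3.13549)=-0.13633, 0.34783×(-1.05605)=-0.36732, 0.08696×(-2.44235)=-0.21238, 0.08696×(-2.44235)=-0.21238, 0.08696×(-2.44235)=-0.21238, 0.08696×(-2.44235)=-0.21238, 0.04348×(-3.13549)=-0.13633, 0.08696×(-2.44235)=-0.21238, 0.08696×(-2.44235)=-0.21238.
Sum = -2.05057, so H' = 2.051.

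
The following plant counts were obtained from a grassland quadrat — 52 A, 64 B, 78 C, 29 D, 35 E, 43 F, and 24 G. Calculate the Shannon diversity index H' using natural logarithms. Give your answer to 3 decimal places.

Total N = 52+64+78+29+35+43+24 = 325, so the proportions are 0.16, 0.19692, 0.24, 0.08923, 0.10769, 0.13231, 0.07385 (working shown to 5 dp, full precision carried).
Each pᵢ ln pᵢ term: 0.16×(-1.83258)=-0.29321, 0.19692×(-1.62494)=-0.31999, 0.24×(-1.42712)=-0.34251, 0.08923×(-2.41653)=-0.21563, 0.10769×(-2.22848)=-0.23999, 0.13231×(-2.02263)=-0.26761, 0.07385×(-2.60577)=-0.19243.
Sum = -1.87136, so H' = 1.871.

1.871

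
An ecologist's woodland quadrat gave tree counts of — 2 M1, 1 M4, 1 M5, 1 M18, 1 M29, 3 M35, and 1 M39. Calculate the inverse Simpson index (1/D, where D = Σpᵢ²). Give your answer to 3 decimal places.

5.556

Total N = 2+1+1+1+1+3+1 = 10, so the proportions are 0.2, 0.1, 0.1, 0.1, 0.1, 0.3, 0.1 (working shown to 7 dp, full precision carried).
D = 0.2² + 0.1² + 0.1² + 0.1² + 0.1² + 0.3² + 0.1² = 0.0400000 + 0.0100000 + 0.0100000 + 0.0100000 + 0.0100000 + 0.0900000 + 0.0100000 = 0.1800000.
So 1/D = 5.55556, i.e. 5.556 to 3 decimal places.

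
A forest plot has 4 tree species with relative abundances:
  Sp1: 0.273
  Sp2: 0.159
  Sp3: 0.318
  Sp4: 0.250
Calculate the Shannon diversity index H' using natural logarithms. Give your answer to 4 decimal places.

Each pᵢ ln pᵢ term (working shown to 6 dp, full precision carried): 0.273×(-1.298283)=-0.354431, 0.159×(-1.838851)=-0.292377, 0.318×(-1.145704)=-0.364334, 0.25×(-1.386294)=-0.346574.
Sum = -1.357716, so H' = 1.3577.

1.3577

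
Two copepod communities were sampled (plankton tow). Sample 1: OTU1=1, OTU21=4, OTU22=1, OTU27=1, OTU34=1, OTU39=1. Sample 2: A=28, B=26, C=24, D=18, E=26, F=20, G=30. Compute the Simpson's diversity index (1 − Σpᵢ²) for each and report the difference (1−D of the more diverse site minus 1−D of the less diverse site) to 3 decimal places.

0.113

Sample 1: N=9, proportions 0.11111, 0.44444, 0.11111, 0.11111, 0.11111, 0.11111, giving 1−D = 0.74074 (working shown to 5 dp, full precision carried).
Sample 2: N=172, proportions 0.16279, 0.15116, 0.13953, 0.10465, 0.15116, 0.11628, 0.17442, giving 1−D = 0.85343.
Difference = |0.74074 − 0.85343| = 0.11269, i.e. 0.113 to 3 decimal places.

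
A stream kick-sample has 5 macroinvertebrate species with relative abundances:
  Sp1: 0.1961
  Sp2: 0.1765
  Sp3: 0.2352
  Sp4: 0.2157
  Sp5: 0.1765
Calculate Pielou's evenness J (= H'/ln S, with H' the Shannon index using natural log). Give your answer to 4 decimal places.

0.9960

H' = −Σ pᵢ ln pᵢ = −((-0.319473) + (-0.306128) + (-0.340409) + (-0.330855) + (-0.306128)) = 1.602992 (working shown to 6 dp, full precision carried).
With S = 5 species, ln S = 1.609438, so J = 1.602992/1.609438 = 0.995995, i.e. 0.9960 to 4 decimal places.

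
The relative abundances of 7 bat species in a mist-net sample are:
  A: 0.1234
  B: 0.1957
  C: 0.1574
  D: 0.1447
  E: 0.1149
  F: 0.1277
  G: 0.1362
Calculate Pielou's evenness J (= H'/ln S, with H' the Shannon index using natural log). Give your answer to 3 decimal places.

H' = −Σ pᵢ ln pᵢ = −((-0.25819) + (-0.31922) + (-0.29103) + (-0.27972) + (-0.24861) + (-0.26282) + (-0.27153)) = 1.93112 (working shown to 5 dp, full precision carried).
With S = 7 species, ln S = 1.94591, so J = 1.93112/1.94591 = 0.99240, i.e. 0.992 to 3 decimal places.

0.992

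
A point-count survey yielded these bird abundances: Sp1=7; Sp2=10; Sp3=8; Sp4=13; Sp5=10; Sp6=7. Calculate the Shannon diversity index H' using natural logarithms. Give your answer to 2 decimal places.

1.77

Total N = 7+10+8+13+10+7 = 55, so the proportions are 0.1273, 0.1818, 0.1455, 0.2364, 0.1818, 0.1273 (working shown to 4 dp, full precision carried).
Each pᵢ ln pᵢ term: 0.1273×(-2.0614)=-0.2624, 0.1818×(-1.7047)=-0.3100, 0.1455×(-1.9279)=-0.2804, 0.2364×(-1.4424)=-0.3409, 0.1818×(-1.7047)=-0.3100, 0.1273×(-2.0614)=-0.2624.
Sum = -1.7660, so H' = 1.77.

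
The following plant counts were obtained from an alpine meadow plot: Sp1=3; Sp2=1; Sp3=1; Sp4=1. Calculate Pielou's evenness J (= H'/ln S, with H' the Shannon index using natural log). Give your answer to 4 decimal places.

0.8962

Total N = 3+1+1+1 = 6, so the proportions are 0.5, 0.166667, 0.166667, 0.166667 (working shown to 6 dp, full precision carried).
H' = −Σ pᵢ ln pᵢ = −((-0.346574) + (-0.298627) + (-0.298627) + (-0.298627)) = 1.242453.
With S = 4 species, ln S = 1.386294, so J = 1.242453/1.386294 = 0.896241, i.e. 0.8962 to 4 decimal places.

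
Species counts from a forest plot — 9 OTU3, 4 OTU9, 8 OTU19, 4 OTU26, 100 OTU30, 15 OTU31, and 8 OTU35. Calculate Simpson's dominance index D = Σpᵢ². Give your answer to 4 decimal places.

Total N = 9+4+8+4+100+15+8 = 148, so the proportions are 0.060811, 0.027027, 0.054054, 0.027027, 0.675676, 0.101351, 0.054054 (working shown to 6 dp, full precision carried).
D = 0.060811² + 0.027027² + 0.054054² + 0.027027² + 0.675676² + 0.101351² + 0.054054² = 0.003698 + 0.000730 + 0.002922 + 0.000730 + 0.456538 + 0.010272 + 0.002922 = 0.477812.
To 4 decimal places, D = 0.4778.

0.4778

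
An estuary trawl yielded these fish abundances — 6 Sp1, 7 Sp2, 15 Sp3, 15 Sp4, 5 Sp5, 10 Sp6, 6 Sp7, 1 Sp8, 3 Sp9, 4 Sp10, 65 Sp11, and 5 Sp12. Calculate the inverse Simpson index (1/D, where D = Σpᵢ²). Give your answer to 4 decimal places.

Total N = 6+7+15+15+5+10+6+1+3+4+65+5 = 142, so the proportions are 0.04225352, 0.04929577, 0.1056338, 0.1056338, 0.03521127, 0.07042254, 0.04225352, 0.00704225, 0.02112676, 0.02816901, 0.45774648, 0.03521127 (working shown to 8 dp, full precision carried).
D = 0.04225352² + 0.04929577² + 0.1056338² + 0.1056338² + 0.03521127² + 0.07042254² + 0.04225352² + 0.00704225² + 0.02112676² + 0.02816901² + 0.45774648² + 0.03521127² = 0.00178536 + 0.00243007 + 0.01115850 + 0.01115850 + 0.00123983 + 0.00495933 + 0.00178536 + 0.00004959 + 0.00044634 + 0.00079349 + 0.20953184 + 0.00123983 = 0.24657806.
So 1/D = 4.055511, i.e. 4.0555 to 4 decimal places.

4.0555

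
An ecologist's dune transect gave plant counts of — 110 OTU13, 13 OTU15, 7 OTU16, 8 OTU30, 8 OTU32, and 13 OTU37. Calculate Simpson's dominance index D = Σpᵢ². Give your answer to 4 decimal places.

0.4990

Total N = 110+13+7+8+8+13 = 159, so the proportions are 0.691824, 0.081761, 0.044025, 0.050314, 0.050314, 0.081761 (working shown to 6 dp, full precision carried).
D = 0.691824² + 0.081761² + 0.044025² + 0.050314² + 0.050314² + 0.081761² = 0.478620 + 0.006685 + 0.001938 + 0.002532 + 0.002532 + 0.006685 = 0.498991.
To 4 decimal places, D = 0.4990.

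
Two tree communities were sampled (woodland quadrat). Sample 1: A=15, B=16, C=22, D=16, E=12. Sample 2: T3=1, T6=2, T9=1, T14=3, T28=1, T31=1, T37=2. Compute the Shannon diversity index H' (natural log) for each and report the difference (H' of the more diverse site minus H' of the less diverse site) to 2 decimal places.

0.26

Sample 1: N=81, proportions 0.1852, 0.1975, 0.2716, 0.1975, 0.1481, giving H' = 1.5899 (working shown to 4 dp, full precision carried).
Sample 2: N=11, proportions 0.0909, 0.1818, 0.0909, 0.2727, 0.0909, 0.0909, 0.1818, giving H' = 1.8462.
Difference = |1.5899 − 1.8462| = 0.2563, i.e. 0.26 to 2 decimal places.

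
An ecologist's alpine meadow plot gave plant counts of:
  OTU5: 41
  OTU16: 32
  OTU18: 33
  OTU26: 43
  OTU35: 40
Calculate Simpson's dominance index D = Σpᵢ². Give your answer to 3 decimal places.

0.203

Total N = 41+32+33+43+40 = 189, so the proportions are 0.21693, 0.16931, 0.1746, 0.22751, 0.21164 (working shown to 5 dp, full precision carried).
D = 0.21693² + 0.16931² + 0.1746² + 0.22751² + 0.21164² = 0.04706 + 0.02867 + 0.03049 + 0.05176 + 0.04479 = 0.20277.
To 3 decimal places, D = 0.203.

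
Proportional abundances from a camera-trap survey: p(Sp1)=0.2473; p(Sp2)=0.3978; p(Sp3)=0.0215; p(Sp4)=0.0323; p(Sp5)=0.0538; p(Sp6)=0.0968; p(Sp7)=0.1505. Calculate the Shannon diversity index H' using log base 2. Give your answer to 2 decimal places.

2.27

Each pᵢ log₂ pᵢ term (working shown to 4 dp, full precision carried): 0.2473×(-2.0157)=-0.4985, 0.3978×(-1.3299)=-0.5290, 0.0215×(-5.5395)=-0.1191, 0.0323×(-4.9523)=-0.1600, 0.0538×(-4.2163)=-0.2268, 0.0968×(-3.3688)=-0.3261, 0.1505×(-2.7322)=-0.4112.
Sum = -2.2707, so H' = 2.27.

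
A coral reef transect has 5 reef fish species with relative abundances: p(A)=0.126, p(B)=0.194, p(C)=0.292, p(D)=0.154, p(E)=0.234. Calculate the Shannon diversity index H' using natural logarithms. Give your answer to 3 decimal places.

Each pᵢ ln pᵢ term (working shown to 5 dp, full precision carried): 0.126×(-2.07147)=-0.26101, 0.194×(-1.63990)=-0.31814, 0.292×(-1.23100)=-0.35945, 0.154×(-1.87080)=-0.28810, 0.234×(-1.45243)=-0.33987.
Sum = -1.56657, so H' = 1.567.

1.567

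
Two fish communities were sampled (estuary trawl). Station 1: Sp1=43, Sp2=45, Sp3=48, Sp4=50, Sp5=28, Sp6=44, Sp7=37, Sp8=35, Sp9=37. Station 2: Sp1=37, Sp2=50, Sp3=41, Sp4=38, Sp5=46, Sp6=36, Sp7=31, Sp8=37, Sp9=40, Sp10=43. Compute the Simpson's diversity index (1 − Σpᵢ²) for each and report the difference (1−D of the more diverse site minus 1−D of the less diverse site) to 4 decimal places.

Station 1: N=367, proportions 0.117166, 0.122616, 0.13079, 0.13624, 0.076294, 0.119891, 0.100817, 0.095368, 0.100817, giving 1−D = 0.885952 (working shown to 6 dp, full precision carried).
Station 2: N=399, proportions 0.092732, 0.125313, 0.102757, 0.095238, 0.115288, 0.090226, 0.077694, 0.092732, 0.100251, 0.107769, giving 1−D = 0.898336.
Difference = |0.885952 − 0.898336| = 0.012384, i.e. 0.0124 to 4 decimal places.

0.0124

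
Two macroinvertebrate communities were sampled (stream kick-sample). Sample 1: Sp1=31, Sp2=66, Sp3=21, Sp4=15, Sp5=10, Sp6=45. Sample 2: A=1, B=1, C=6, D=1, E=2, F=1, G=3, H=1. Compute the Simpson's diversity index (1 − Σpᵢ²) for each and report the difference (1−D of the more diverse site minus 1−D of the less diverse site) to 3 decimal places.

Sample 1: N=188, proportions 0.16489, 0.35106, 0.1117, 0.07979, 0.05319, 0.23936, giving 1−D = 0.77060 (working shown to 5 dp, full precision carried).
Sample 2: N=16, proportions 0.0625, 0.0625, 0.375, 0.0625, 0.125, 0.0625, 0.1875, 0.0625, giving 1−D = 0.78906.
Difference = |0.77060 − 0.78906| = 0.01846, i.e. 0.018 to 3 decimal places.

0.018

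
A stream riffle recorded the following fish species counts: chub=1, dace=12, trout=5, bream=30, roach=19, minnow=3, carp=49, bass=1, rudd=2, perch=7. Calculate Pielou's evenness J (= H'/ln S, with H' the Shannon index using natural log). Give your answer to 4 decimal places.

0.7476

Total N = 1+12+5+30+19+3+49+1+2+7 = 129, so the proportions are 0.007752, 0.093023, 0.03876, 0.232558, 0.147287, 0.023256, 0.379845, 0.007752, 0.015504, 0.054264 (working shown to 6 dp, full precision carried).
H' = −Σ pᵢ ln pᵢ = −((-0.037673) + (-0.220921) + (-0.125984) + (-0.339213) + (-0.282109) + (-0.087470) + (-0.367687) + (-0.037673) + (-0.064599) + (-0.158119)) = 1.721448.
With S = 10 species, ln S = 2.302585, so J = 1.721448/2.302585 = 0.747615, i.e. 0.7476 to 4 decimal places.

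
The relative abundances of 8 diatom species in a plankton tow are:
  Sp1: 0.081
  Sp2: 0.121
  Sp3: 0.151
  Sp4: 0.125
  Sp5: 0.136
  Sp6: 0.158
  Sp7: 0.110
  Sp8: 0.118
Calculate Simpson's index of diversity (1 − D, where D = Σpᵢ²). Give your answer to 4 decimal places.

0.8709

D = 0.081² + 0.121² + 0.151² + 0.125² + 0.136² + 0.158² + 0.11² + 0.118² = 0.006561 + 0.014641 + 0.022801 + 0.015625 + 0.018496 + 0.024964 + 0.012100 + 0.013924 = 0.129112 (working shown to 6 dp, full precision carried).
So 1 − D = 0.870888, i.e. 0.8709 to 4 decimal places.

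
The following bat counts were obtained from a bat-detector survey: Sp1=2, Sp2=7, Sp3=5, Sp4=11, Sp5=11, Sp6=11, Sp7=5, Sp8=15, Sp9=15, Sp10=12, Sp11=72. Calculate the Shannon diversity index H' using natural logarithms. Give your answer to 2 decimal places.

Total N = 2+7+5+11+11+11+5+15+15+12+72 = 166, so the proportions are 0.012, 0.0422, 0.0301, 0.0663, 0.0663, 0.0663, 0.0301, 0.0904, 0.0904, 0.0723, 0.4337 (working shown to 4 dp, full precision carried).
Each pᵢ ln pᵢ term: 0.012×(-4.4188)=-0.0532, 0.0422×(-3.1661)=-0.1335, 0.0301×(-3.5025)=-0.1055, 0.0663×(-2.7141)=-0.1798, 0.0663×(-2.7141)=-0.1798, 0.0663×(-2.7141)=-0.1798, 0.0301×(-3.5025)=-0.1055, 0.0904×(-2.4039)=-0.2172, 0.0904×(-2.4039)=-0.2172, 0.0723×(-2.6271)=-0.1899, 0.4337×(-0.8353)=-0.3623.
Sum = -1.9240, so H' = 1.92.

1.92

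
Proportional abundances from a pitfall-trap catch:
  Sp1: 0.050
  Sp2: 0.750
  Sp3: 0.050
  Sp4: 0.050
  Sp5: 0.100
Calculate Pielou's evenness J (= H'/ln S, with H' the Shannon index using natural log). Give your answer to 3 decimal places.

0.556

H' = −Σ pᵢ ln pᵢ = −((-0.14979) + (-0.21576) + (-0.14979) + (-0.14979) + (-0.23026)) = 0.89538 (working shown to 5 dp, full precision carried).
With S = 5 species, ln S = 1.60944, so J = 0.89538/1.60944 = 0.55633, i.e. 0.556 to 3 decimal places.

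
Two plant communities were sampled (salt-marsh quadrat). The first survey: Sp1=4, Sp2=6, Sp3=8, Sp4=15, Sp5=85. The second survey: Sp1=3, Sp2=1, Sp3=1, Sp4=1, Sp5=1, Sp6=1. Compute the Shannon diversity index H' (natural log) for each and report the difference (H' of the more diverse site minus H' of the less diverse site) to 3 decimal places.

0.720

The first survey: N=118, proportions 0.0339, 0.05085, 0.0678, 0.12712, 0.72034, giving H' = 0.94715 (working shown to 5 dp, full precision carried).
The second survey: N=8, proportions 0.375, 0.125, 0.125, 0.125, 0.125, 0.125, giving H' = 1.66746.
Difference = |0.94715 − 1.66746| = 0.72031, i.e. 0.720 to 3 decimal places.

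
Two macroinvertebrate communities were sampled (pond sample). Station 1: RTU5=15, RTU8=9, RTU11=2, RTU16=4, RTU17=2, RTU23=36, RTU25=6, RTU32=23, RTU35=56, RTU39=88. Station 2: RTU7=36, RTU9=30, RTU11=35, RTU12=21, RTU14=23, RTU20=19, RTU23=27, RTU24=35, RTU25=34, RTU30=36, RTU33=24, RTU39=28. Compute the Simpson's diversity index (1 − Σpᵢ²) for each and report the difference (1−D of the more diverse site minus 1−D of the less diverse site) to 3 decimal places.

Station 1: N=241, proportions 0.06224, 0.03734, 0.0083, 0.0166, 0.0083, 0.14938, 0.0249, 0.09544, 0.23237, 0.36515, giving 1−D = 0.77495 (working shown to 5 dp, full precision carried).
Station 2: N=348, proportions 0.10345, 0.08621, 0.10057, 0.06034, 0.06609, 0.0546, 0.07759, 0.10057, 0.0977, 0.10345, 0.06897, 0.08046, giving 1−D = 0.91315.
Difference = |0.77495 − 0.91315| = 0.13820, i.e. 0.138 to 3 decimal places.

0.138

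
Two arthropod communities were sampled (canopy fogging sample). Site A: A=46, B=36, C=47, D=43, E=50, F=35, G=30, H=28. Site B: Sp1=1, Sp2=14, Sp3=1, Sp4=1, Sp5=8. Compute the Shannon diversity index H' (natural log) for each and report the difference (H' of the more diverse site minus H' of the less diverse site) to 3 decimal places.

0.984

Site A: N=315, proportions 0.14603, 0.11429, 0.14921, 0.13651, 0.15873, 0.11111, 0.09524, 0.08889, giving H' = 2.05991 (working shown to 5 dp, full precision carried).
Site B: N=25, proportions 0.04, 0.56, 0.04, 0.04, 0.32, giving H' = 1.07558.
Difference = |2.05991 − 1.07558| = 0.98433, i.e. 0.984 to 3 decimal places.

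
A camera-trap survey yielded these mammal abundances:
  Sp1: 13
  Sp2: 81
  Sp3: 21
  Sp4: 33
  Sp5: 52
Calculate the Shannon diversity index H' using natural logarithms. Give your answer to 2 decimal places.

Total N = 13+81+21+33+52 = 200, so the proportions are 0.065, 0.405, 0.105, 0.165, 0.26 (working shown to 4 dp, full precision carried).
Each pᵢ ln pᵢ term: 0.065×(-2.7334)=-0.1777, 0.405×(-0.9039)=-0.3661, 0.105×(-2.2538)=-0.2366, 0.165×(-1.8018)=-0.2973, 0.26×(-1.3471)=-0.3502.
Sum = -1.4279, so H' = 1.43.

1.43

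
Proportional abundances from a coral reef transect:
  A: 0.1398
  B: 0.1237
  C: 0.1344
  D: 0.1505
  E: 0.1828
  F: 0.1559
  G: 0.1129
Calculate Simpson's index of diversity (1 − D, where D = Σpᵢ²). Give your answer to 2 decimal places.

0.85

D = 0.1398² + 0.1237² + 0.1344² + 0.1505² + 0.1828² + 0.1559² + 0.1129² = 0.0195 + 0.0153 + 0.0181 + 0.0227 + 0.0334 + 0.0243 + 0.0127 = 0.1460 (working shown to 4 dp, full precision carried).
So 1 − D = 0.8540, i.e. 0.85 to 2 decimal places.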